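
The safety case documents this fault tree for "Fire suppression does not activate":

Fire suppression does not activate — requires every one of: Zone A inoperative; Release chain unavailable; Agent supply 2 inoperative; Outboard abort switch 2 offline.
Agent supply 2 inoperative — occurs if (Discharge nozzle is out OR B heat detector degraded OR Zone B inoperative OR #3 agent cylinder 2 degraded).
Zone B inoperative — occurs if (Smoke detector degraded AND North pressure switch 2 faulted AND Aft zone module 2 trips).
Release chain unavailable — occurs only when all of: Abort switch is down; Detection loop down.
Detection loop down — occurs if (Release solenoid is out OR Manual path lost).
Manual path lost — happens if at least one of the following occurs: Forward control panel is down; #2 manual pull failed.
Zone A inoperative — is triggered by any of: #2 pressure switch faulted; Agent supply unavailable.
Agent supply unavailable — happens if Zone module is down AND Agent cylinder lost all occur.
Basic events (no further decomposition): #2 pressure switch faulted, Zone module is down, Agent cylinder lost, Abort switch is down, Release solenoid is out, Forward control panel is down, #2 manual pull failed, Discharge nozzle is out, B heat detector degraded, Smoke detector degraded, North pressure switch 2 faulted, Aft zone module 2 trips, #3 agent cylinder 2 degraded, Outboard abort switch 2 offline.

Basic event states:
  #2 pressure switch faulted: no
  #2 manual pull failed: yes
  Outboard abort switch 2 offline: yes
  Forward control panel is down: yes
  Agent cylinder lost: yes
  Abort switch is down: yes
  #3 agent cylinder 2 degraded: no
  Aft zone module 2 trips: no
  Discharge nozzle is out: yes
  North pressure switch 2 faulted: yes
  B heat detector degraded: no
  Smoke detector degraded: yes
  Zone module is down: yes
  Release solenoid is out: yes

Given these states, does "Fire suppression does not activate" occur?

Yes

Agent supply unavailable [AND]: Zone module is down=occurs, Agent cylinder lost=occurs → all inputs occur → occurs.
Zone A inoperative [OR]: #2 pressure switch faulted=not, Agent supply unavailable=occurs → at least one input occurs → occurs.
Manual path lost [OR]: Forward control panel is down=occurs, #2 manual pull failed=occurs → at least one input occurs → occurs.
Detection loop down [OR]: Release solenoid is out=occurs, Manual path lost=occurs → at least one input occurs → occurs.
Release chain unavailable [AND]: Abort switch is down=occurs, Detection loop down=occurs → all inputs occur → occurs.
Zone B inoperative [AND]: Smoke detector degraded=occurs, North pressure switch 2 faulted=occurs, Aft zone module 2 trips=not → not all inputs occur → does not occur.
Agent supply 2 inoperative [OR]: Discharge nozzle is out=occurs, B heat detector degraded=not, Zone B inoperative=not, #3 agent cylinder 2 degraded=not → at least one input occurs → occurs.
Fire suppression does not activate [AND]: Zone A inoperative=occurs, Release chain unavailable=occurs, Agent supply 2 inoperative=occurs, Outboard abort switch 2 offline=occurs → all inputs occur → occurs.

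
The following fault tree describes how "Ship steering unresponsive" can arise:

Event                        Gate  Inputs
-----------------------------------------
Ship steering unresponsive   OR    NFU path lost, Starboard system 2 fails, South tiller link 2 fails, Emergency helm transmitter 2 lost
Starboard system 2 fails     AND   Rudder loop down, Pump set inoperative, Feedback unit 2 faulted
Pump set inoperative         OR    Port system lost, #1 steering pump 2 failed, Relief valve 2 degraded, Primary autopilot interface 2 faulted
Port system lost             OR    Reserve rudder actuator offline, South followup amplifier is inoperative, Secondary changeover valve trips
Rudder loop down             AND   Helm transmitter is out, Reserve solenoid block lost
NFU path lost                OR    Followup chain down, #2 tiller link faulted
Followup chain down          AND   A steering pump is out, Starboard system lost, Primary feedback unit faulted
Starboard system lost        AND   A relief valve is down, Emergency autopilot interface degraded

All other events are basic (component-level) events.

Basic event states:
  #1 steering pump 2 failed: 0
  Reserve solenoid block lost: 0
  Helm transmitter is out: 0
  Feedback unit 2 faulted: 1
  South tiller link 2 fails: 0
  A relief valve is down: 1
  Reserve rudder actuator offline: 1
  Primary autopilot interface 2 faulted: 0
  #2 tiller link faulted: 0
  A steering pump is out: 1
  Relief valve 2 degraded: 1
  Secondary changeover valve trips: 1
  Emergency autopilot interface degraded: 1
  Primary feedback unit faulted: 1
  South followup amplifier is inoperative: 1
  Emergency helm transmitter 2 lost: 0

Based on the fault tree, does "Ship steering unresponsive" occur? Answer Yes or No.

Yes

Starboard system lost [AND]: A relief valve is down=occurs, Emergency autopilot interface degraded=occurs → all inputs occur → occurs.
Followup chain down [AND]: A steering pump is out=occurs, Starboard system lost=occurs, Primary feedback unit faulted=occurs → all inputs occur → occurs.
NFU path lost [OR]: Followup chain down=occurs, #2 tiller link faulted=not → at least one input occurs → occurs.
Rudder loop down [AND]: Helm transmitter is out=not, Reserve solenoid block lost=not → not all inputs occur → does not occur.
Port system lost [OR]: Reserve rudder actuator offline=occurs, South followup amplifier is inoperative=occurs, Secondary changeover valve trips=occurs → at least one input occurs → occurs.
Pump set inoperative [OR]: Port system lost=occurs, #1 steering pump 2 failed=not, Relief valve 2 degraded=occurs, Primary autopilot interface 2 faulted=not → at least one input occurs → occurs.
Starboard system 2 fails [AND]: Rudder loop down=not, Pump set inoperative=occurs, Feedback unit 2 faulted=occurs → not all inputs occur → does not occur.
Ship steering unresponsive [OR]: NFU path lost=occurs, Starboard system 2 fails=not, South tiller link 2 fails=not, Emergency helm transmitter 2 lost=not → at least one input occurs → occurs.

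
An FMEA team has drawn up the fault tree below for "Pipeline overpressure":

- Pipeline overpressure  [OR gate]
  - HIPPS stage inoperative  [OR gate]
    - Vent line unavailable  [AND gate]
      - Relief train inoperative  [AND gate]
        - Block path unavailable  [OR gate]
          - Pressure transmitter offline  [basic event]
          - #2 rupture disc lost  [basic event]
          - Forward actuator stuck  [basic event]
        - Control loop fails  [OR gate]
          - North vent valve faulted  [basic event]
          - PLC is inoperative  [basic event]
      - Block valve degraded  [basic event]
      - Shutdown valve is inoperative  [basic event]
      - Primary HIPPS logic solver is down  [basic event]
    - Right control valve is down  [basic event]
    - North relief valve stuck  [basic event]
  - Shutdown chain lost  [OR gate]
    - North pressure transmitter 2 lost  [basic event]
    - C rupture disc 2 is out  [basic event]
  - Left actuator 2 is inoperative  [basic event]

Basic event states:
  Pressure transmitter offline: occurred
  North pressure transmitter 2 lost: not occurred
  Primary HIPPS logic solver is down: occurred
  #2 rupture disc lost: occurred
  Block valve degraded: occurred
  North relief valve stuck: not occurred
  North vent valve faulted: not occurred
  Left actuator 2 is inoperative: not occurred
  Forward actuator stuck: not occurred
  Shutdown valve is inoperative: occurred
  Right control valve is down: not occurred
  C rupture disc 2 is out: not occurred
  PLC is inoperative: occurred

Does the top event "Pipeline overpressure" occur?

Block path unavailable [OR]: Pressure transmitter offline=occurs, #2 rupture disc lost=occurs, Forward actuator stuck=not → at least one input occurs → occurs.
Control loop fails [OR]: North vent valve faulted=not, PLC is inoperative=occurs → at least one input occurs → occurs.
Relief train inoperative [AND]: Block path unavailable=occurs, Control loop fails=occurs → all inputs occur → occurs.
Vent line unavailable [AND]: Relief train inoperative=occurs, Block valve degraded=occurs, Shutdown valve is inoperative=occurs, Primary HIPPS logic solver is down=occurs → all inputs occur → occurs.
HIPPS stage inoperative [OR]: Vent line unavailable=occurs, Right control valve is down=not, North relief valve stuck=not → at least one input occurs → occurs.
Shutdown chain lost [OR]: North pressure transmitter 2 lost=not, C rupture disc 2 is out=not → no input occurs → does not occur.
Pipeline overpressure [OR]: HIPPS stage inoperative=occurs, Shutdown chain lost=not, Left actuator 2 is inoperative=not → at least one input occurs → occurs.

Yes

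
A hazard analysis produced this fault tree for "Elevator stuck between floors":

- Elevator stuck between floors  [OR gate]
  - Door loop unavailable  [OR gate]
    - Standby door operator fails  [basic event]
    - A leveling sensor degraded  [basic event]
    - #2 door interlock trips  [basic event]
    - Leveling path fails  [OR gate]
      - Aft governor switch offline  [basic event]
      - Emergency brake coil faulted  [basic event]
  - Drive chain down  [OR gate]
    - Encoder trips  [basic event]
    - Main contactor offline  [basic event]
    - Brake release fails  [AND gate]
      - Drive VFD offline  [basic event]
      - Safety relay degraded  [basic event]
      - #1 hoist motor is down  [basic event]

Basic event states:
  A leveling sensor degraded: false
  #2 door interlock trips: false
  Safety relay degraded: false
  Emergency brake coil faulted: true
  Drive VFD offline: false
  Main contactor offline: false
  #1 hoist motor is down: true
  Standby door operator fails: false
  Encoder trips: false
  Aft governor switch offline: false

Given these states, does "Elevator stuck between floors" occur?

Leveling path fails [OR]: Aft governor switch offline=not, Emergency brake coil faulted=occurs → at least one input occurs → occurs.
Door loop unavailable [OR]: Standby door operator fails=not, A leveling sensor degraded=not, #2 door interlock trips=not, Leveling path fails=occurs → at least one input occurs → occurs.
Brake release fails [AND]: Drive VFD offline=not, Safety relay degraded=not, #1 hoist motor is down=occurs → not all inputs occur → does not occur.
Drive chain down [OR]: Encoder trips=not, Main contactor offline=not, Brake release fails=not → no input occurs → does not occur.
Elevator stuck between floors [OR]: Door loop unavailable=occurs, Drive chain down=not → at least one input occurs → occurs.

Yes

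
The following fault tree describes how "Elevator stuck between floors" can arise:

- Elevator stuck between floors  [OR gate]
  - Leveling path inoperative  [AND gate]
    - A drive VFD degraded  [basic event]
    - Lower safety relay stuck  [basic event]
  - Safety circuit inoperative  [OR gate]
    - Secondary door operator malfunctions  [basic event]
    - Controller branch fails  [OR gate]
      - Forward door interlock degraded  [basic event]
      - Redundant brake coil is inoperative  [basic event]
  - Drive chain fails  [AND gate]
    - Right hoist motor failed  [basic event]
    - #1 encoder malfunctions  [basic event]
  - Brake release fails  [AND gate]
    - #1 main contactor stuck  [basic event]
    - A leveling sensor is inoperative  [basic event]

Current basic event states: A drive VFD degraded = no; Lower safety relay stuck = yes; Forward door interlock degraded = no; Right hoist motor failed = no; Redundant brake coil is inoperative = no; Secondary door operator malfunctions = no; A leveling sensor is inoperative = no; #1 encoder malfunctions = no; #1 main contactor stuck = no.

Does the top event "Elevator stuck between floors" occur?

No

Leveling path inoperative [AND]: A drive VFD degraded=not, Lower safety relay stuck=occurs → not all inputs occur → does not occur.
Controller branch fails [OR]: Forward door interlock degraded=not, Redundant brake coil is inoperative=not → no input occurs → does not occur.
Safety circuit inoperative [OR]: Secondary door operator malfunctions=not, Controller branch fails=not → no input occurs → does not occur.
Drive chain fails [AND]: Right hoist motor failed=not, #1 encoder malfunctions=not → not all inputs occur → does not occur.
Brake release fails [AND]: #1 main contactor stuck=not, A leveling sensor is inoperative=not → not all inputs occur → does not occur.
Elevator stuck between floors [OR]: Leveling path inoperative=not, Safety circuit inoperative=not, Drive chain fails=not, Brake release fails=not → no input occurs → does not occur.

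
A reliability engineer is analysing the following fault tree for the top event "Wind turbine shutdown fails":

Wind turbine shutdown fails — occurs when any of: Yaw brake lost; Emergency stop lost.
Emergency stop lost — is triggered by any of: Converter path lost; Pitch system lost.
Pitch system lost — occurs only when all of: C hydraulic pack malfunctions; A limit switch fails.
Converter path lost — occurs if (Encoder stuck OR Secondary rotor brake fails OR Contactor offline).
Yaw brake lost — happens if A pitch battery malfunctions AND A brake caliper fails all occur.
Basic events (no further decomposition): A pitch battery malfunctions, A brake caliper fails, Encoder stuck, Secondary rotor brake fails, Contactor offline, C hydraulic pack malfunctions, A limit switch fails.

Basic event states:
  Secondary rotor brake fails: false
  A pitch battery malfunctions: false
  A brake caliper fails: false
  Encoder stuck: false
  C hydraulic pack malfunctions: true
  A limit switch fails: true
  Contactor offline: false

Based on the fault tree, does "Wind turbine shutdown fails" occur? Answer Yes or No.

Yaw brake lost [AND]: A pitch battery malfunctions=not, A brake caliper fails=not → not all inputs occur → does not occur.
Converter path lost [OR]: Encoder stuck=not, Secondary rotor brake fails=not, Contactor offline=not → no input occurs → does not occur.
Pitch system lost [AND]: C hydraulic pack malfunctions=occurs, A limit switch fails=occurs → all inputs occur → occurs.
Emergency stop lost [OR]: Converter path lost=not, Pitch system lost=occurs → at least one input occurs → occurs.
Wind turbine shutdown fails [OR]: Yaw brake lost=not, Emergency stop lost=occurs → at least one input occurs → occurs.

Yes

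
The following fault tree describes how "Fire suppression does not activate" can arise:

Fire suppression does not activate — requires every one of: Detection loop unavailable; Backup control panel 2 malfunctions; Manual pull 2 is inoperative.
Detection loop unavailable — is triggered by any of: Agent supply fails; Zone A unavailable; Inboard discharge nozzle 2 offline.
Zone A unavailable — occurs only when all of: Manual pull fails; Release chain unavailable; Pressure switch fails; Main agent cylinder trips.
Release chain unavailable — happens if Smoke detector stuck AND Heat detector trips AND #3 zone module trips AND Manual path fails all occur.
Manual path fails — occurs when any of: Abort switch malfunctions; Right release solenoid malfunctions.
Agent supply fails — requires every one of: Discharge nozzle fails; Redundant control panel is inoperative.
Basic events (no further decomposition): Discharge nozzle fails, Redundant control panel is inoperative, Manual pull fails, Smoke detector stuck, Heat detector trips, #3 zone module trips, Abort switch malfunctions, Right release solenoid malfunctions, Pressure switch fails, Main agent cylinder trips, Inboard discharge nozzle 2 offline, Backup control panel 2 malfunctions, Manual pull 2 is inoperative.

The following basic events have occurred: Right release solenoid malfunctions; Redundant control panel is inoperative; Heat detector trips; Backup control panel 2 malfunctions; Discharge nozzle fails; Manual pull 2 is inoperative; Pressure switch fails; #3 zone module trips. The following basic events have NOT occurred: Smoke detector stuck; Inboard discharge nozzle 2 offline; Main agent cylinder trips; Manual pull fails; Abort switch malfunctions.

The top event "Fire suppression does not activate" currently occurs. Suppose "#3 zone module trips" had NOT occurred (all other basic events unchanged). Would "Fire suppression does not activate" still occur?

Yes

Counterfactual: set "#3 zone module trips" to not occurred.
Agent supply fails [AND]: Discharge nozzle fails=occurs, Redundant control panel is inoperative=occurs → all inputs occur → occurs.
Manual path fails [OR]: Abort switch malfunctions=not, Right release solenoid malfunctions=occurs → at least one input occurs → occurs.
Release chain unavailable [AND]: Smoke detector stuck=not, Heat detector trips=occurs, #3 zone module trips=not, Manual path fails=occurs → not all inputs occur → does not occur.
Zone A unavailable [AND]: Manual pull fails=not, Release chain unavailable=not, Pressure switch fails=occurs, Main agent cylinder trips=not → not all inputs occur → does not occur.
Detection loop unavailable [OR]: Agent supply fails=occurs, Zone A unavailable=not, Inboard discharge nozzle 2 offline=not → at least one input occurs → occurs.
Fire suppression does not activate [AND]: Detection loop unavailable=occurs, Backup control panel 2 malfunctions=occurs, Manual pull 2 is inoperative=occurs → all inputs occur → occurs.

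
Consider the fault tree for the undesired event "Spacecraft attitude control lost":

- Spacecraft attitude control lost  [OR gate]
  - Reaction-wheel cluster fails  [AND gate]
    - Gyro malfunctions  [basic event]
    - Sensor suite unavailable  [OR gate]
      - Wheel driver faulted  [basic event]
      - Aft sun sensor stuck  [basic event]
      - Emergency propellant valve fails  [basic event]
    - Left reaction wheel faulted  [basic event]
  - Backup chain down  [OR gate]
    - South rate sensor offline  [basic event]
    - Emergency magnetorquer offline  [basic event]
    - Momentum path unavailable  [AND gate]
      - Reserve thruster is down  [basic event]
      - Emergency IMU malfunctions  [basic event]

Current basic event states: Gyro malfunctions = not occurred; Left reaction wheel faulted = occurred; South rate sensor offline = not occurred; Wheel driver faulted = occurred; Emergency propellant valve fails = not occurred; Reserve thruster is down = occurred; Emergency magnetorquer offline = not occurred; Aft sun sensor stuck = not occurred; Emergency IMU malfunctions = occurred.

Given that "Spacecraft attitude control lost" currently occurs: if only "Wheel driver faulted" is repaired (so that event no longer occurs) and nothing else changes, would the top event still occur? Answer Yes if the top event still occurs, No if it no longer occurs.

Yes

Counterfactual: set "Wheel driver faulted" to not occurred.
Sensor suite unavailable [OR]: Wheel driver faulted=not, Aft sun sensor stuck=not, Emergency propellant valve fails=not → no input occurs → does not occur.
Reaction-wheel cluster fails [AND]: Gyro malfunctions=not, Sensor suite unavailable=not, Left reaction wheel faulted=occurs → not all inputs occur → does not occur.
Momentum path unavailable [AND]: Reserve thruster is down=occurs, Emergency IMU malfunctions=occurs → all inputs occur → occurs.
Backup chain down [OR]: South rate sensor offline=not, Emergency magnetorquer offline=not, Momentum path unavailable=occurs → at least one input occurs → occurs.
Spacecraft attitude control lost [OR]: Reaction-wheel cluster fails=not, Backup chain down=occurs → at least one input occurs → occurs.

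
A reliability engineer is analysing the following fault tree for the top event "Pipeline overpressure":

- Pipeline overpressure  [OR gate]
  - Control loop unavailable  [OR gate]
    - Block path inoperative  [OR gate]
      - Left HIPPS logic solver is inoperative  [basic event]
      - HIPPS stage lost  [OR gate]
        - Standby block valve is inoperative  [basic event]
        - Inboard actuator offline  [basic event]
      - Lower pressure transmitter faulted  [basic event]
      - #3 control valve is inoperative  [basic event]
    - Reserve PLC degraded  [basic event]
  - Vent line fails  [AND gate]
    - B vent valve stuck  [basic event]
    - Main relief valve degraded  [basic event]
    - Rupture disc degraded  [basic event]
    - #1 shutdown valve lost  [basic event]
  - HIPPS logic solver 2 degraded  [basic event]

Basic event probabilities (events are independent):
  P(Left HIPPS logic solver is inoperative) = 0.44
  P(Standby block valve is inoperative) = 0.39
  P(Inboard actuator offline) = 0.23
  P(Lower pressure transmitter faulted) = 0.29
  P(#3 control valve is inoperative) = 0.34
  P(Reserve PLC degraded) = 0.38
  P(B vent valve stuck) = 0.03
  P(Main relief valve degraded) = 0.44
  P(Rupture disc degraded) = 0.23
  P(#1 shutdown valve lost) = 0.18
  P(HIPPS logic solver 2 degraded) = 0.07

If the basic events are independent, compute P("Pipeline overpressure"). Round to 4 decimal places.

0.9290

P(HIPPS stage lost) [OR] = 1 − (1−0.39) × (1−0.23) = 0.530300
P(Block path inoperative) [OR] = 1 − (1−0.44) × (1−0.530300) × (1−0.29) × (1−0.34) = 0.876743
P(Control loop unavailable) [OR] = 1 − (1−0.876743) × (1−0.38) = 0.923581
P(Vent line fails) [AND] = 0.03 × 0.44 × 0.23 × 0.18 = 0.000546
P(Pipeline overpressure) [OR] = 1 − (1−0.923581) × (1−0.000546) × (1−0.07) = 0.928969
Rounded to 4 decimal places: P(Pipeline overpressure) ≈ 0.9290.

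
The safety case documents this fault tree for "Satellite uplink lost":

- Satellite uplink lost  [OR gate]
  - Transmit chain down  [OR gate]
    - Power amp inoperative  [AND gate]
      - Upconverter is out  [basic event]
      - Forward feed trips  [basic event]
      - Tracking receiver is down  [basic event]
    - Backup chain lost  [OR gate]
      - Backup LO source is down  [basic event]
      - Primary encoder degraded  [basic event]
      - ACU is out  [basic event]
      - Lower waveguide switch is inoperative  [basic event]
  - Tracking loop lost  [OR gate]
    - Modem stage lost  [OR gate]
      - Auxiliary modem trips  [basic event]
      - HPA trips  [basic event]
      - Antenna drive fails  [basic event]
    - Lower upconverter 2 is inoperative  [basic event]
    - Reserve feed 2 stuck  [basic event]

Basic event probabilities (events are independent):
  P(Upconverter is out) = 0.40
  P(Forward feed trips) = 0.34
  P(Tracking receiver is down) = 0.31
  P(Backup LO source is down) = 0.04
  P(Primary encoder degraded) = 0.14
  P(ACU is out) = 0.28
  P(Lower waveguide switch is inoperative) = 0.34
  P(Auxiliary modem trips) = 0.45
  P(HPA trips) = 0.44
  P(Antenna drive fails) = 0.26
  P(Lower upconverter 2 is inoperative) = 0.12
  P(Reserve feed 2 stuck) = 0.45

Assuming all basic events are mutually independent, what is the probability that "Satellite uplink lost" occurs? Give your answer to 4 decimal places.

P(Power amp inoperative) [AND] = 0.40 × 0.34 × 0.31 = 0.042160
P(Backup chain lost) [OR] = 1 − (1−0.04) × (1−0.14) × (1−0.28) × (1−0.34) = 0.607675
P(Transmit chain down) [OR] = 1 − (1−0.042160) × (1−0.607675) = 0.624215
P(Modem stage lost) [OR] = 1 − (1−0.45) × (1−0.44) × (1−0.26) = 0.772080
P(Tracking loop lost) [OR] = 1 − (1−0.772080) × (1−0.12) × (1−0.45) = 0.889687
P(Satellite uplink lost) [OR] = 1 − (1−0.624215) × (1−0.889687) = 0.958546
Rounded to 4 decimal places: P(Satellite uplink lost) ≈ 0.9585.

0.9585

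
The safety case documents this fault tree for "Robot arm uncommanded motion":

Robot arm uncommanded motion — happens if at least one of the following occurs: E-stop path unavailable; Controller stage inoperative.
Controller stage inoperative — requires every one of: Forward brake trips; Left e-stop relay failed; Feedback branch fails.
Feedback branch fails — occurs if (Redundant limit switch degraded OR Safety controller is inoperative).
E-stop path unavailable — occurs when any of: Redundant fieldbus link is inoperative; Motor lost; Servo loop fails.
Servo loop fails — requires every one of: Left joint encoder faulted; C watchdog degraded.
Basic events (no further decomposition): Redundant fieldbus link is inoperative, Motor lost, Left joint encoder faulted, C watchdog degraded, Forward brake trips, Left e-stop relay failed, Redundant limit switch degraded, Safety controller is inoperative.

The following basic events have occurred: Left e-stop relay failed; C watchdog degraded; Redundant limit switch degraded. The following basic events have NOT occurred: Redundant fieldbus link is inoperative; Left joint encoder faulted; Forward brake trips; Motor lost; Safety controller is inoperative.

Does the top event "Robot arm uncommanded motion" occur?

No

Servo loop fails [AND]: Left joint encoder faulted=not, C watchdog degraded=occurs → not all inputs occur → does not occur.
E-stop path unavailable [OR]: Redundant fieldbus link is inoperative=not, Motor lost=not, Servo loop fails=not → no input occurs → does not occur.
Feedback branch fails [OR]: Redundant limit switch degraded=occurs, Safety controller is inoperative=not → at least one input occurs → occurs.
Controller stage inoperative [AND]: Forward brake trips=not, Left e-stop relay failed=occurs, Feedback branch fails=occurs → not all inputs occur → does not occur.
Robot arm uncommanded motion [OR]: E-stop path unavailable=not, Controller stage inoperative=not → no input occurs → does not occur.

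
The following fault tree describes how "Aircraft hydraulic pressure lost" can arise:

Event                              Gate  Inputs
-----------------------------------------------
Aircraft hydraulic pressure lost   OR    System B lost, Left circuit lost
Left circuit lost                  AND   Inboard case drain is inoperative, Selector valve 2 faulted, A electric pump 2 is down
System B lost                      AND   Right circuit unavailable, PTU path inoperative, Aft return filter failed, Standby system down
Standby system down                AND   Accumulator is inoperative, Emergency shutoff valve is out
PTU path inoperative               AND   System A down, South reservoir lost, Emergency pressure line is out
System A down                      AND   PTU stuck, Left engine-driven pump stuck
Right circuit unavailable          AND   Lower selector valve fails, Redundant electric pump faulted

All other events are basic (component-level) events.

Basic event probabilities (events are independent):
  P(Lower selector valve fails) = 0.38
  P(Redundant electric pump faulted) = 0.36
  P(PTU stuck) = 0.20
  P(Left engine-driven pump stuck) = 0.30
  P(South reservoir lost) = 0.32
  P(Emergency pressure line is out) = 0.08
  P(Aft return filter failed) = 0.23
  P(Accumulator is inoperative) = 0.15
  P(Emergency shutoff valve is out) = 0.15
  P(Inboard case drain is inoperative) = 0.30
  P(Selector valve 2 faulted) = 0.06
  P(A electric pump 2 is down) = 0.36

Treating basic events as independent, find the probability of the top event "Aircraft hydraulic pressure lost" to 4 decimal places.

0.0065

P(Right circuit unavailable) [AND] = 0.38 × 0.36 = 0.136800
P(System A down) [AND] = 0.20 × 0.30 = 0.060000
P(PTU path inoperative) [AND] = 0.060000 × 0.32 × 0.08 = 0.001536
P(Standby system down) [AND] = 0.15 × 0.15 = 0.022500
P(System B lost) [AND] = 0.136800 × 0.001536 × 0.23 × 0.022500 = 0.000001
P(Left circuit lost) [AND] = 0.30 × 0.06 × 0.36 = 0.006480
P(Aircraft hydraulic pressure lost) [OR] = 1 − (1−0.000001) × (1−0.006480) = 0.006481
Rounded to 4 decimal places: P(Aircraft hydraulic pressure lost) ≈ 0.0065.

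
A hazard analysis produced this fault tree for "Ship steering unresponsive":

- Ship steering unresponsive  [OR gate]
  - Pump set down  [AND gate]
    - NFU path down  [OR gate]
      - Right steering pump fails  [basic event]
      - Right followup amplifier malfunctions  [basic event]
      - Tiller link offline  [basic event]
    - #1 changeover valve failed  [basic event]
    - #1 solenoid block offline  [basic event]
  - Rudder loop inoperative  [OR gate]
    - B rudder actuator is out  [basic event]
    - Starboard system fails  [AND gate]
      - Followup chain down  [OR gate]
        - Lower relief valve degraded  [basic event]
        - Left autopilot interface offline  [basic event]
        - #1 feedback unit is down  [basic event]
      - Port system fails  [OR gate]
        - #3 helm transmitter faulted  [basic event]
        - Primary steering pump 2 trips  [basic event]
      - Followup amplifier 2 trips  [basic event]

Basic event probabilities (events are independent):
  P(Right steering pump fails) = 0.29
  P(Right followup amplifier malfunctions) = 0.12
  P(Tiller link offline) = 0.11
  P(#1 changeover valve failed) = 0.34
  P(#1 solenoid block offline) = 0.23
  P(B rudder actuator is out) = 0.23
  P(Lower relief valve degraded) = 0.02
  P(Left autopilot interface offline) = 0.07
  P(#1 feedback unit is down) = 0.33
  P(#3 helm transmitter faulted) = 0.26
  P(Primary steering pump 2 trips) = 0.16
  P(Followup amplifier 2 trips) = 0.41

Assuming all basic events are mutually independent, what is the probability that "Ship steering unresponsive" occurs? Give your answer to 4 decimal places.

P(NFU path down) [OR] = 1 − (1−0.29) × (1−0.12) × (1−0.11) = 0.443928
P(Pump set down) [AND] = 0.443928 × 0.34 × 0.23 = 0.034715
P(Followup chain down) [OR] = 1 − (1−0.02) × (1−0.07) × (1−0.33) = 0.389362
P(Port system fails) [OR] = 1 − (1−0.26) × (1−0.16) = 0.378400
P(Starboard system fails) [AND] = 0.389362 × 0.378400 × 0.41 = 0.060407
P(Rudder loop inoperative) [OR] = 1 − (1−0.23) × (1−0.060407) = 0.276513
P(Ship steering unresponsive) [OR] = 1 − (1−0.034715) × (1−0.276513) = 0.301629
Rounded to 4 decimal places: P(Ship steering unresponsive) ≈ 0.3016.

0.3016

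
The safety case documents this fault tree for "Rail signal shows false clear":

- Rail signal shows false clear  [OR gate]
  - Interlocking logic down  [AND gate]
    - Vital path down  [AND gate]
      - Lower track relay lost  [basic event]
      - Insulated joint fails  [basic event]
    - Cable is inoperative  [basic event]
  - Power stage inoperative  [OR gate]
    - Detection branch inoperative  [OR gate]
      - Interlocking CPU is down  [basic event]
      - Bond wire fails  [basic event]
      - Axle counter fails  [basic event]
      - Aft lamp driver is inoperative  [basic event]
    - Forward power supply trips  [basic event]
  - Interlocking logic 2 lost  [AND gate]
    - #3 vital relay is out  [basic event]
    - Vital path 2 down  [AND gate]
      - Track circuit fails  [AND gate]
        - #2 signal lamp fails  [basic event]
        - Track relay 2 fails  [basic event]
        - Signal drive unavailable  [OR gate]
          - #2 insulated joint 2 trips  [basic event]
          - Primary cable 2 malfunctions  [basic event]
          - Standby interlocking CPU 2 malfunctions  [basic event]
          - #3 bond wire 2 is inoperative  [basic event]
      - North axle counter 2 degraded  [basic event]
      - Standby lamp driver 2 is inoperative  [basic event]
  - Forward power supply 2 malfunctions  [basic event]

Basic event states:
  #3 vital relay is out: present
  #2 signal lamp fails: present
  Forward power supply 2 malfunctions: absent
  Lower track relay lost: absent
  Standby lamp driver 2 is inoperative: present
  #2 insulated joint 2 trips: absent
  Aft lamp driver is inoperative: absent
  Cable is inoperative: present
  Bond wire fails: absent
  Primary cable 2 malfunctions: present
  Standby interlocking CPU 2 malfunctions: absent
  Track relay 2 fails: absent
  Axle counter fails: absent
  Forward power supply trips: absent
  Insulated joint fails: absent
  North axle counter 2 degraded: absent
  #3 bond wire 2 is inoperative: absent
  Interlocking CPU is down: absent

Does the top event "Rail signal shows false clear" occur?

No

Vital path down [AND]: Lower track relay lost=not, Insulated joint fails=not → not all inputs occur → does not occur.
Interlocking logic down [AND]: Vital path down=not, Cable is inoperative=occurs → not all inputs occur → does not occur.
Detection branch inoperative [OR]: Interlocking CPU is down=not, Bond wire fails=not, Axle counter fails=not, Aft lamp driver is inoperative=not → no input occurs → does not occur.
Power stage inoperative [OR]: Detection branch inoperative=not, Forward power supply trips=not → no input occurs → does not occur.
Signal drive unavailable [OR]: #2 insulated joint 2 trips=not, Primary cable 2 malfunctions=occurs, Standby interlocking CPU 2 malfunctions=not, #3 bond wire 2 is inoperative=not → at least one input occurs → occurs.
Track circuit fails [AND]: #2 signal lamp fails=occurs, Track relay 2 fails=not, Signal drive unavailable=occurs → not all inputs occur → does not occur.
Vital path 2 down [AND]: Track circuit fails=not, North axle counter 2 degraded=not, Standby lamp driver 2 is inoperative=occurs → not all inputs occur → does not occur.
Interlocking logic 2 lost [AND]: #3 vital relay is out=occurs, Vital path 2 down=not → not all inputs occur → does not occur.
Rail signal shows false clear [OR]: Interlocking logic down=not, Power stage inoperative=not, Interlocking logic 2 lost=not, Forward power supply 2 malfunctions=not → no input occurs → does not occur.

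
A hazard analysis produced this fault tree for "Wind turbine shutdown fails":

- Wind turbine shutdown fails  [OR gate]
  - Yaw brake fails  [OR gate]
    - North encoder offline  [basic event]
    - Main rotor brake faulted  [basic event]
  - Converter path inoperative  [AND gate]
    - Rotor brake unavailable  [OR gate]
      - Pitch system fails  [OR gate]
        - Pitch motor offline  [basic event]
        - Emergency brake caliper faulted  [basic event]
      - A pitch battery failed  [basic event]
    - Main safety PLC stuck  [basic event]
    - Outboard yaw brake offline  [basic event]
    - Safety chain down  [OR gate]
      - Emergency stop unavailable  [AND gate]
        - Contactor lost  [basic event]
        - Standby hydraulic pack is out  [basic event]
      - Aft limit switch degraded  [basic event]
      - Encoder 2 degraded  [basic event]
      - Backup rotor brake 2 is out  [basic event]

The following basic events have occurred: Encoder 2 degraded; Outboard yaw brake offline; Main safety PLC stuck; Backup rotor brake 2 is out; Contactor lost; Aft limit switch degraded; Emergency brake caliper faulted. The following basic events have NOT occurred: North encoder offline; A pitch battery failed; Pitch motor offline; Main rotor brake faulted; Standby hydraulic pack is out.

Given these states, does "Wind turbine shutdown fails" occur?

Yes

Yaw brake fails [OR]: North encoder offline=not, Main rotor brake faulted=not → no input occurs → does not occur.
Pitch system fails [OR]: Pitch motor offline=not, Emergency brake caliper faulted=occurs → at least one input occurs → occurs.
Rotor brake unavailable [OR]: Pitch system fails=occurs, A pitch battery failed=not → at least one input occurs → occurs.
Emergency stop unavailable [AND]: Contactor lost=occurs, Standby hydraulic pack is out=not → not all inputs occur → does not occur.
Safety chain down [OR]: Emergency stop unavailable=not, Aft limit switch degraded=occurs, Encoder 2 degraded=occurs, Backup rotor brake 2 is out=occurs → at least one input occurs → occurs.
Converter path inoperative [AND]: Rotor brake unavailable=occurs, Main safety PLC stuck=occurs, Outboard yaw brake offline=occurs, Safety chain down=occurs → all inputs occur → occurs.
Wind turbine shutdown fails [OR]: Yaw brake fails=not, Converter path inoperative=occurs → at least one input occurs → occurs.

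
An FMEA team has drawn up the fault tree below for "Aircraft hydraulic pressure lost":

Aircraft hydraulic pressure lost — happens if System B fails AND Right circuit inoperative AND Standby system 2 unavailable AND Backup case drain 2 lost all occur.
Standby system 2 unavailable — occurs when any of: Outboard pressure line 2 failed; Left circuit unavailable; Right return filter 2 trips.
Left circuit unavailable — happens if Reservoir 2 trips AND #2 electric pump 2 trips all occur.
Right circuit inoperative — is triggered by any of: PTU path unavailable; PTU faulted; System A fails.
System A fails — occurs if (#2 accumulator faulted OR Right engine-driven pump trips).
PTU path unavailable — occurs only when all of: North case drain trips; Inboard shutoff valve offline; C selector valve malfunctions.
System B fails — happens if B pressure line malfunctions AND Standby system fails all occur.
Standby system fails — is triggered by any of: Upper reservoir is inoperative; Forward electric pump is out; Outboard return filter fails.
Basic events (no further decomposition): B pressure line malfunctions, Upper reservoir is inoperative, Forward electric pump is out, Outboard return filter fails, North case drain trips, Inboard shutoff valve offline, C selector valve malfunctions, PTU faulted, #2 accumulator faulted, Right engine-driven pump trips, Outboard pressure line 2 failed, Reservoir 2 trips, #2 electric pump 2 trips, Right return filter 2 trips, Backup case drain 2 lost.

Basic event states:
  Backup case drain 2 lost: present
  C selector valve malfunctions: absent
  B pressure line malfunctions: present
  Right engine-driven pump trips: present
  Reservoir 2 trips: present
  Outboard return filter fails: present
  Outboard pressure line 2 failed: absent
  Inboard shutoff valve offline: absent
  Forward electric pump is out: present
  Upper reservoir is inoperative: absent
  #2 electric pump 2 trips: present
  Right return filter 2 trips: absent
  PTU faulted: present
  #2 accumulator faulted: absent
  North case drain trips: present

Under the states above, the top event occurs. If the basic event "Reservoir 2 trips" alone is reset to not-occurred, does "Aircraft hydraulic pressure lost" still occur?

No

Counterfactual: set "Reservoir 2 trips" to not occurred.
Standby system fails [OR]: Upper reservoir is inoperative=not, Forward electric pump is out=occurs, Outboard return filter fails=occurs → at least one input occurs → occurs.
System B fails [AND]: B pressure line malfunctions=occurs, Standby system fails=occurs → all inputs occur → occurs.
PTU path unavailable [AND]: North case drain trips=occurs, Inboard shutoff valve offline=not, C selector valve malfunctions=not → not all inputs occur → does not occur.
System A fails [OR]: #2 accumulator faulted=not, Right engine-driven pump trips=occurs → at least one input occurs → occurs.
Right circuit inoperative [OR]: PTU path unavailable=not, PTU faulted=occurs, System A fails=occurs → at least one input occurs → occurs.
Left circuit unavailable [AND]: Reservoir 2 trips=not, #2 electric pump 2 trips=occurs → not all inputs occur → does not occur.
Standby system 2 unavailable [OR]: Outboard pressure line 2 failed=not, Left circuit unavailable=not, Right return filter 2 trips=not → no input occurs → does not occur.
Aircraft hydraulic pressure lost [AND]: System B fails=occurs, Right circuit inoperative=occurs, Standby system 2 unavailable=not, Backup case drain 2 lost=occurs → not all inputs occur → does not occur.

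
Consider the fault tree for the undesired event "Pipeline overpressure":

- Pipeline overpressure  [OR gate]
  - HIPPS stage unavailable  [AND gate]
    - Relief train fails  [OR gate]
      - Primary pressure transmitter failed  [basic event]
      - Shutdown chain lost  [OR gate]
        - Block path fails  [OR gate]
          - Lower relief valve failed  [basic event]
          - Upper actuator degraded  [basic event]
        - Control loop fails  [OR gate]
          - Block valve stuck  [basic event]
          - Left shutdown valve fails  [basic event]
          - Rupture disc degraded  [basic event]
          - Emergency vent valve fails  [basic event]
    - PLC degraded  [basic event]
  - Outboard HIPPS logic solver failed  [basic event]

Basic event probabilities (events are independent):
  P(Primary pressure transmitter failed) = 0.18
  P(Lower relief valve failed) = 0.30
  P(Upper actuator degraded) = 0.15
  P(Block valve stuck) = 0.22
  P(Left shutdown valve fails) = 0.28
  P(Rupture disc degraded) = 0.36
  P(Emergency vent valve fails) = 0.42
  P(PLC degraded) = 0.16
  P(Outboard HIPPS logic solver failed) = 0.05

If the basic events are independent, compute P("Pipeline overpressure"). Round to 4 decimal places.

0.1865

P(Block path fails) [OR] = 1 − (1−0.30) × (1−0.15) = 0.405000
P(Control loop fails) [OR] = 1 − (1−0.22) × (1−0.28) × (1−0.36) × (1−0.42) = 0.791534
P(Shutdown chain lost) [OR] = 1 − (1−0.405000) × (1−0.791534) = 0.875963
P(Relief train fails) [OR] = 1 − (1−0.18) × (1−0.875963) = 0.898290
P(HIPPS stage unavailable) [AND] = 0.898290 × 0.16 = 0.143726
P(Pipeline overpressure) [OR] = 1 − (1−0.143726) × (1−0.05) = 0.186540
Rounded to 4 decimal places: P(Pipeline overpressure) ≈ 0.1865.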